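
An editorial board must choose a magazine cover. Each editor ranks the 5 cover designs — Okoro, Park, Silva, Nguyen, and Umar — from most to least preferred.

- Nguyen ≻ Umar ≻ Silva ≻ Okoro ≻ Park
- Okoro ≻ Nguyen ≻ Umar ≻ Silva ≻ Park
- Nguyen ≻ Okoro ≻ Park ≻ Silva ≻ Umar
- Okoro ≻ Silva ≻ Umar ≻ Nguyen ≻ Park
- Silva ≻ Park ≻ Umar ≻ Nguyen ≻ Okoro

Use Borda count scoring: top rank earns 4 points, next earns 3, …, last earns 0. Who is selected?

Borda scores:
  Okoro: 1 + 4 + 3 + 4 + 0 = 12
  Park: 0 + 0 + 2 + 0 + 3 = 5
  Silva: 2 + 1 + 1 + 3 + 4 = 11
  Nguyen: 4 + 3 + 4 + 1 + 1 = 13
  Umar: 3 + 2 + 0 + 2 + 2 = 9
Nguyen has the highest total.

Nguyen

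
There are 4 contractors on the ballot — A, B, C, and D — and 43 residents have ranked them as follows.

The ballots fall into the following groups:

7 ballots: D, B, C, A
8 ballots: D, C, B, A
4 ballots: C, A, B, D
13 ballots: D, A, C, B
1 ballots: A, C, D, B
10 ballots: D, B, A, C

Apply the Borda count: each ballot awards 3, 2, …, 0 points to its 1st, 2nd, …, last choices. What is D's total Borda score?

115

Borda scores:
  A: 7·0 + 8·0 + 4·2 + 13·2 + 3 + 10·1 = 47
  B: 7·2 + 8·1 + 4·1 + 13·0 + 0 + 10·2 = 46
  C: 7·1 + 8·2 + 4·3 + 13·1 + 2 + 10·0 = 50
  D: 7·3 + 8·3 + 4·0 + 13·3 + 1 + 10·3 = 115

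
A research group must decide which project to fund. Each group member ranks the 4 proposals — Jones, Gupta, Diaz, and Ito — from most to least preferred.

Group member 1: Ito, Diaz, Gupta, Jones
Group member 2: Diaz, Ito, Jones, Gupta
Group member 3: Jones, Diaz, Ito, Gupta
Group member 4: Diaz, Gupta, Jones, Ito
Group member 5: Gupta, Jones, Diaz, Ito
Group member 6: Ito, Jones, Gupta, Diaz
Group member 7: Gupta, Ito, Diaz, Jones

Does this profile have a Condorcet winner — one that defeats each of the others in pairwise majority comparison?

Yes

Head-to-head results (7 voters total):
Jones vs Gupta: Gupta wins 4–3.
Jones vs Diaz: Diaz wins 4–3.
Jones vs Ito: Ito wins 4–3.
Gupta vs Diaz: Diaz wins 4–3.
Gupta vs Ito: Ito wins 4–3.
Diaz vs Ito: Diaz wins 4–3.
Diaz beats each rival — Jones (4–3), Gupta (4–3), Ito (4–3) — so Diaz is the Condorcet winner.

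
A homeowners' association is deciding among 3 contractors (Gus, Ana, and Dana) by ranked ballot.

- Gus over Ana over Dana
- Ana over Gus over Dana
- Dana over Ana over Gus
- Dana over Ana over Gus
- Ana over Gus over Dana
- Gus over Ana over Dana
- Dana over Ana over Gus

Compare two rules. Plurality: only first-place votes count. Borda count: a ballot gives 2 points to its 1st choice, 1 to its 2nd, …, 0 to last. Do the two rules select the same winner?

No

Plurality first-place counts: Gus 2, Ana 2, Dana 3 → Dana.
Borda totals: Gus 6, Ana 9, Dana 6 → Ana.
The two rules disagree: plurality picks Dana, Borda picks Ana.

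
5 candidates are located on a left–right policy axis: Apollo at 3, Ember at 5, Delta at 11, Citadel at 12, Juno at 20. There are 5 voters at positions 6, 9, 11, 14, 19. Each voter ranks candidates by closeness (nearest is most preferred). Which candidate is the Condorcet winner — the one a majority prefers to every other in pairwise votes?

With single-peaked preferences on a line, the Condorcet winner is the candidate closest to the median voter.
The median voter (position 11) is closest to Delta at 11.
Check: Delta vs Juno — voters closer to Delta: 4 of 5.

Delta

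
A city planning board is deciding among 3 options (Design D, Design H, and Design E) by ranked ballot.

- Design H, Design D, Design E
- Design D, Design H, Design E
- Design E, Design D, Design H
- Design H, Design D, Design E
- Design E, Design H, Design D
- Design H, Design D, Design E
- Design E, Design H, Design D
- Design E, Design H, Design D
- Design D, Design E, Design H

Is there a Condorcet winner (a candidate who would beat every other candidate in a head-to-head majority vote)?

Head-to-head results (9 voters total):
Design D vs Design H: Design H wins 6–3.
Design D vs Design E: Design D wins 5–4.
Design H vs Design E: Design E wins 5–4.
No candidate beats all others: Design D beats Design E beats Design H beats Design D, a majority cycle.

No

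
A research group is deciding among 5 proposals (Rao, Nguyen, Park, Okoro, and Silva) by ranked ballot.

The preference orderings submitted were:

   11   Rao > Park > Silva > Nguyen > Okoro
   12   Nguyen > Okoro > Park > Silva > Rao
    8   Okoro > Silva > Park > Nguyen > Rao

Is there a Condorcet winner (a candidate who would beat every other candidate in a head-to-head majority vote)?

No

Head-to-head results (31 voters total):
Rao vs Nguyen: Nguyen wins 20–11.
Rao vs Park: Park wins 20–11.
Rao vs Okoro: Okoro wins 20–11.
Rao vs Silva: Silva wins 20–11.
Nguyen vs Park: Park wins 19–12.
Nguyen vs Okoro: Nguyen wins 23–8.
Nguyen vs Silva: Silva wins 19–12.
Park vs Okoro: Okoro wins 20–11.
Park vs Silva: Park wins 23–8.
Okoro vs Silva: Okoro wins 20–11.
No candidate beats all others: Nguyen beats Okoro beats Park beats Nguyen, a majority cycle.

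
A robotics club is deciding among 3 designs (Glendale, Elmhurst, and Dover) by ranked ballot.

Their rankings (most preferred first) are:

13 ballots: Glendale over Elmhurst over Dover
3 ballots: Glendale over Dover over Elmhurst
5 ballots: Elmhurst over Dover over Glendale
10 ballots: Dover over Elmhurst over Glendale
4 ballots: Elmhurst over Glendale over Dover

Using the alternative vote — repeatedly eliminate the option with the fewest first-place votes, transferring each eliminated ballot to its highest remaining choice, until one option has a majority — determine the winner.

Round 1: Glendale 16, Dover 10, Elmhurst 9. Elmhurst has the fewest and is eliminated.
Round 2: Glendale 20, Dover 15. Glendale has a majority.

Glendale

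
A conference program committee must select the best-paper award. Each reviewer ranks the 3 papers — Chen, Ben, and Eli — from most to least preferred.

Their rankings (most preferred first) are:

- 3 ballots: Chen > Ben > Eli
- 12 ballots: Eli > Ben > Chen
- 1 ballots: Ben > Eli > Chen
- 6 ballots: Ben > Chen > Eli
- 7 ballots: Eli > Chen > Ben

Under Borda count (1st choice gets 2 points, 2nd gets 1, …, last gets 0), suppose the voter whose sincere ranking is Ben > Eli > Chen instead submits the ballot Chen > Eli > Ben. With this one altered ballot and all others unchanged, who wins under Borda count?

Eli

Borda totals with the altered ballot: Chen 21, Ben 27, Eli 39.
The winner is unchanged: still Eli.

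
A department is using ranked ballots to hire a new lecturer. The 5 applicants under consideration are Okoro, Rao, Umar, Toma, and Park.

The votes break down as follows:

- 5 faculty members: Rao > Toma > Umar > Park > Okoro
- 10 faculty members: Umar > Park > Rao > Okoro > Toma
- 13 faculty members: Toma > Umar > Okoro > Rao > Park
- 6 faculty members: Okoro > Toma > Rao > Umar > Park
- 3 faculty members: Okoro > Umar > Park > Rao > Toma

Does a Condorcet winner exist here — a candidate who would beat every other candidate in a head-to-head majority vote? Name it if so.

No Condorcet winner

Head-to-head results (37 voters total):
Okoro vs Rao: Okoro wins 22–15.
Okoro vs Umar: Umar wins 28–9.
Okoro vs Toma: Okoro wins 19–18.
Okoro vs Park: Okoro wins 22–15.
Rao vs Umar: Umar wins 26–11.
Rao vs Toma: Toma wins 19–18.
Rao vs Park: Rao wins 24–13.
Umar vs Toma: Toma wins 24–13.
Umar vs Park: Umar wins 37–0.
Toma vs Park: Toma wins 24–13.
No candidate beats all others: Okoro beats Toma beats Umar beats Okoro, a majority cycle.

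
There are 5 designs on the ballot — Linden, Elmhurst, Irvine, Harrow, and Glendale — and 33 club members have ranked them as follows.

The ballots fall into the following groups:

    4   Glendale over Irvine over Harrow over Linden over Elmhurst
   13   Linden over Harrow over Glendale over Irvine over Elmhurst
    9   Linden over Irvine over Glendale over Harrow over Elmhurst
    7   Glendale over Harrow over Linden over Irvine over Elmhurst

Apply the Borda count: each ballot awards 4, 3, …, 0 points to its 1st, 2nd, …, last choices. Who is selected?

Linden

Borda scores:
  Linden: 4·1 + 13·4 + 9·4 + 7·2 = 106
  Elmhurst: 4·0 + 13·0 + 9·0 + 7·0 = 0
  Irvine: 4·3 + 13·1 + 9·3 + 7·1 = 59
  Harrow: 4·2 + 13·3 + 9·1 + 7·3 = 77
  Glendale: 4·4 + 13·2 + 9·2 + 7·4 = 88
Linden has the highest total.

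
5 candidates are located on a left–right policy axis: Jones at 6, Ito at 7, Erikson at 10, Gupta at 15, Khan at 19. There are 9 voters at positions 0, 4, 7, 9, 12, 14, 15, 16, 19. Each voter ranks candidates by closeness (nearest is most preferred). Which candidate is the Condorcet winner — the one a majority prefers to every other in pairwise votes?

Erikson

With single-peaked preferences on a line, the Condorcet winner is the candidate closest to the median voter.
The median voter (position 12) is closest to Erikson at 10.
Check: Erikson vs Jones — voters closer to Erikson: 6 of 9.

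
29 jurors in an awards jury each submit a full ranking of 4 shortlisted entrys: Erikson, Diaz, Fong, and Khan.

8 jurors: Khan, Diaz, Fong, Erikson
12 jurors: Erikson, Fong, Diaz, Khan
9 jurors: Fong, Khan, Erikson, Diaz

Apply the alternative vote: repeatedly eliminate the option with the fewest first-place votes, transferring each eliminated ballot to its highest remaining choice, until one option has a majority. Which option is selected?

Round 1: Erikson 12, Fong 9, Khan 8, Diaz 0. Diaz has the fewest and is eliminated.
Round 2: Erikson 12, Fong 9, Khan 8. Khan has the fewest and is eliminated.
Round 3: Fong 17, Erikson 12. Fong has a majority.

Fong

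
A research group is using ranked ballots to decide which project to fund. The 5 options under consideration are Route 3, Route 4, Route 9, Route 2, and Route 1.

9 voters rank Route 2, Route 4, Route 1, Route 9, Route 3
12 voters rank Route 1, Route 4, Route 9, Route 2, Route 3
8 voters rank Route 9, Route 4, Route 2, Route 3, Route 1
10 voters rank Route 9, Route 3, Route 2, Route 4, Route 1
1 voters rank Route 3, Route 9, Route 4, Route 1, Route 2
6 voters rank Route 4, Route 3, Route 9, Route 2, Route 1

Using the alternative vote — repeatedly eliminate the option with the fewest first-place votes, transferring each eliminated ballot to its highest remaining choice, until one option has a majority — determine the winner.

Route 9

Round 1: Route 9 18, Route 1 12, Route 2 9, Route 4 6, Route 3 1. Route 3 has the fewest and is eliminated.
Round 2: Route 9 19, Route 1 12, Route 2 9, Route 4 6. Route 4 has the fewest and is eliminated.
Round 3: Route 9 25, Route 1 12, Route 2 9. Route 9 has a majority.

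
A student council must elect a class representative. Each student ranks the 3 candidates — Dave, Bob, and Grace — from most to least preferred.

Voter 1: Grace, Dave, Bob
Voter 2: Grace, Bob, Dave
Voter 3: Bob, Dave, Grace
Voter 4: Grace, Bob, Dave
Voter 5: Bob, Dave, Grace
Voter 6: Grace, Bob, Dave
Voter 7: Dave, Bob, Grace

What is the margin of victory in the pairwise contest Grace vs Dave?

1

Ballots ranking Grace above Dave: 4.
Ballots ranking Dave above Grace: 3.
Grace wins 4–3, a margin of 1.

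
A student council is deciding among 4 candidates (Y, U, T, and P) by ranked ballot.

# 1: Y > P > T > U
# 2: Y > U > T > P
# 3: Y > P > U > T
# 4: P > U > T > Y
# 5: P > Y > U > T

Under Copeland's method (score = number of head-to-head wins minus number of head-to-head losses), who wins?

Pairwise results:
  Y vs U: Y wins 4–1.
  Y vs T: Y wins 4–1.
  Y vs P: Y wins 3–2.
  U vs T: U wins 4–1.
  U vs P: P wins 4–1.
  T vs P: P wins 4–1.
Copeland scores (wins − losses):
  Y: 3 − 0 = 3
  U: 1 − 2 = -1
  T: 0 − 3 = -3
  P: 2 − 1 = 1
Y has the best Copeland score.

Y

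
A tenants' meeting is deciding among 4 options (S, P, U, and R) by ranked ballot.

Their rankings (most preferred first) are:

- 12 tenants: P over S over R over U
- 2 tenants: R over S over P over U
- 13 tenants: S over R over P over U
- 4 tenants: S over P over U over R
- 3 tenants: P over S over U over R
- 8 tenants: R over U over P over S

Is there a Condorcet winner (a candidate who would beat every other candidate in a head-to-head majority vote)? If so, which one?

Head-to-head results (42 voters total):
S vs P: P wins 23–19.
S vs U: S wins 34–8.
S vs R: S wins 32–10.
P vs U: P wins 34–8.
P vs R: R wins 23–19.
U vs R: R wins 35–7.
No candidate beats all others: S beats R beats P beats S, a majority cycle.

There is no Condorcet winner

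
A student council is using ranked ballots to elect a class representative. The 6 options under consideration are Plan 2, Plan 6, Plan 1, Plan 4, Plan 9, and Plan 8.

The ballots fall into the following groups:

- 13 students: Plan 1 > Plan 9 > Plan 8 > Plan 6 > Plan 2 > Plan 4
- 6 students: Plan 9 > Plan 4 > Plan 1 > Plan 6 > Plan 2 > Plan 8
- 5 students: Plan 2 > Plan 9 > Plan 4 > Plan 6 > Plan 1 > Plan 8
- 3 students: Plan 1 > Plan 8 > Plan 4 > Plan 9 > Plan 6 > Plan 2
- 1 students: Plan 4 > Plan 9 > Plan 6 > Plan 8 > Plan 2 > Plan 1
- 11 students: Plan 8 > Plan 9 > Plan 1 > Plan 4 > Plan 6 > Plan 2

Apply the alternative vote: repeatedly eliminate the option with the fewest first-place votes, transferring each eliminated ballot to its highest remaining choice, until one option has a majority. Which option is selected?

Plan 9

Round 1: Plan 1 16, Plan 8 11, Plan 9 6, Plan 2 5, Plan 4 1, Plan 6 0. Plan 6 has the fewest and is eliminated.
Round 2: Plan 1 16, Plan 8 11, Plan 9 6, Plan 2 5, Plan 4 1. Plan 4 has the fewest and is eliminated.
Round 3: Plan 1 16, Plan 8 11, Plan 9 7, Plan 2 5. Plan 2 has the fewest and is eliminated.
Round 4: Plan 1 16, Plan 9 12, Plan 8 11. Plan 8 has the fewest and is eliminated.
Round 5: Plan 9 23, Plan 1 16. Plan 9 has a majority.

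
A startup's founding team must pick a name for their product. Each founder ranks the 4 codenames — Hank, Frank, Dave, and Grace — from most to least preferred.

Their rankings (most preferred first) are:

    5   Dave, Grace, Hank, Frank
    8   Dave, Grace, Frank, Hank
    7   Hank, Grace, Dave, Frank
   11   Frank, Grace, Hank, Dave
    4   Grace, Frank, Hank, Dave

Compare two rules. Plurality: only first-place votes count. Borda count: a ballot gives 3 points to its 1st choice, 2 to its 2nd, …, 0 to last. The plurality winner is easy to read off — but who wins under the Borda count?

Plurality first-place counts: Hank 7, Frank 11, Dave 13, Grace 4 → Dave.
Borda totals: Hank 41, Frank 49, Dave 46, Grace 74 → Grace.

Grace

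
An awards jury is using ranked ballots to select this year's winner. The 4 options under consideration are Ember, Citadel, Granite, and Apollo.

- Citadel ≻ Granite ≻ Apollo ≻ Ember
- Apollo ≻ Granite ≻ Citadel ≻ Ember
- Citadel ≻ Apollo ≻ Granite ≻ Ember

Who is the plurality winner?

Citadel

First-place vote totals:
  Ember: 0
  Citadel: 2
  Granite: 0
  Apollo: 1
Citadel has the most first-place votes.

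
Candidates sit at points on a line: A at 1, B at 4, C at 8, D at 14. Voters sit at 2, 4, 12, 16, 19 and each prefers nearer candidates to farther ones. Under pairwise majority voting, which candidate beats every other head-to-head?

With single-peaked preferences on a line, the Condorcet winner is the candidate closest to the median voter.
The median voter (position 12) is closest to D at 14.
Check: D vs C — voters closer to D: 3 of 5.

D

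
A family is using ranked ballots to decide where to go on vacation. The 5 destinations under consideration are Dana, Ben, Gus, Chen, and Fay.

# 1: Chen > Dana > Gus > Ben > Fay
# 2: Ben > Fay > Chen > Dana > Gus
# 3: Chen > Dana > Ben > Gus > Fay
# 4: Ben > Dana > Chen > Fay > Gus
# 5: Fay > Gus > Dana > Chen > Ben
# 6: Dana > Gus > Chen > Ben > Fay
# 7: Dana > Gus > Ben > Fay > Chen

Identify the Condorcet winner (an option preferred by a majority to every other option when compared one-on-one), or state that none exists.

Head-to-head results (7 voters total):
Dana vs Ben: Dana wins 5–2.
Dana vs Gus: Dana wins 6–1.
Dana vs Chen: Dana wins 4–3.
Dana vs Fay: Dana wins 5–2.
Ben vs Gus: Gus wins 4–3.
Ben vs Chen: Chen wins 4–3.
Ben vs Fay: Ben wins 6–1.
Gus vs Chen: Chen wins 4–3.
Gus vs Fay: Gus wins 4–3.
Chen vs Fay: Chen wins 4–3.
Dana beats each rival — Ben (5–2), Gus (6–1), Chen (4–3), Fay (5–2) — so Dana is the Condorcet winner.

Dana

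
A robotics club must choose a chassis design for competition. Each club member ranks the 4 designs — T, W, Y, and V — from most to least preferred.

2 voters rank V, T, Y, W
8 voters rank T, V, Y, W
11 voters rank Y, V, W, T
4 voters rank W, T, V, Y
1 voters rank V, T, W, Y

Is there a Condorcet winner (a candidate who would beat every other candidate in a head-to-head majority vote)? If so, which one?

Head-to-head results (26 voters total):
T vs W: W wins 15–11.
T vs Y: T wins 15–11.
T vs V: V wins 14–12.
W vs Y: Y wins 21–5.
W vs V: V wins 22–4.
Y vs V: V wins 15–11.
V beats each rival — T (14–12), W (22–4), Y (15–11) — so V is the Condorcet winner.

V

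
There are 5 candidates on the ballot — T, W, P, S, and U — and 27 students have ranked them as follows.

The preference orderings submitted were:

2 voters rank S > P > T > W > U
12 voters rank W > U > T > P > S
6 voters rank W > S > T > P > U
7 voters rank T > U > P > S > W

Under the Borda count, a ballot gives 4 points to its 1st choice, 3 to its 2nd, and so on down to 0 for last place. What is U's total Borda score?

Borda scores:
  T: 2·2 + 12·2 + 6·2 + 7·4 = 68
  W: 2·1 + 12·4 + 6·4 + 7·0 = 74
  P: 2·3 + 12·1 + 6·1 + 7·2 = 38
  S: 2·4 + 12·0 + 6·3 + 7·1 = 33
  U: 2·0 + 12·3 + 6·0 + 7·3 = 57

57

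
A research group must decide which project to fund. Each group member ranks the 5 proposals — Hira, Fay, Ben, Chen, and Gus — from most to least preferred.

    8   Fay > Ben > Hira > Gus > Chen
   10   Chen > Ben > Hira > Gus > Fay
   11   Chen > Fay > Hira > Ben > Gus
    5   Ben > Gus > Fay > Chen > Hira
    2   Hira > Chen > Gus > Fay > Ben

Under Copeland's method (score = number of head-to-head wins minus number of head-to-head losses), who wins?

Chen

Pairwise results:
  Hira vs Fay: Fay wins 24–12.
  Hira vs Ben: Ben wins 23–13.
  Hira vs Chen: Chen wins 26–10.
  Hira vs Gus: Hira wins 31–5.
  Fay vs Ben: Fay wins 21–15.
  Fay vs Chen: Chen wins 23–13.
  Fay vs Gus: Fay wins 19–17.
  Ben vs Chen: Chen wins 23–13.
  Ben vs Gus: Ben wins 34–2.
  Chen vs Gus: Chen wins 23–13.
Copeland scores (wins − losses):
  Hira: 1 − 3 = -2
  Fay: 3 − 1 = 2
  Ben: 2 − 2 = 0
  Chen: 4 − 0 = 4
  Gus: 0 − 4 = -4
Chen has the best Copeland score.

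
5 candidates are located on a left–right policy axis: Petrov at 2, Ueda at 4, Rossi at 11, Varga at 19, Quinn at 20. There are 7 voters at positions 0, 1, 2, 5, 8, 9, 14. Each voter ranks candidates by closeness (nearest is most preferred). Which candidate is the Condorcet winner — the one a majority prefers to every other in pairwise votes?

With single-peaked preferences on a line, the Condorcet winner is the candidate closest to the median voter.
The median voter (position 5) is closest to Ueda at 4.
Check: Ueda vs Quinn — voters closer to Ueda: 6 of 7.

Ueda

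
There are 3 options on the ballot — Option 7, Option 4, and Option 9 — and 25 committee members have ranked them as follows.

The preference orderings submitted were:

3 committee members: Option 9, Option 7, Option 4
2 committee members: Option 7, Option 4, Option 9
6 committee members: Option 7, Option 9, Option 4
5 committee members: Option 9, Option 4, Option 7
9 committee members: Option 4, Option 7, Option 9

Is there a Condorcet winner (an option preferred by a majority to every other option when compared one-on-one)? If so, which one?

No Condorcet winner

Head-to-head results (25 voters total):
Option 7 vs Option 4: Option 4 wins 14–11.
Option 7 vs Option 9: Option 7 wins 17–8.
Option 4 vs Option 9: Option 9 wins 14–11.
No candidate beats all others: Option 7 beats Option 9 beats Option 4 beats Option 7, a majority cycle.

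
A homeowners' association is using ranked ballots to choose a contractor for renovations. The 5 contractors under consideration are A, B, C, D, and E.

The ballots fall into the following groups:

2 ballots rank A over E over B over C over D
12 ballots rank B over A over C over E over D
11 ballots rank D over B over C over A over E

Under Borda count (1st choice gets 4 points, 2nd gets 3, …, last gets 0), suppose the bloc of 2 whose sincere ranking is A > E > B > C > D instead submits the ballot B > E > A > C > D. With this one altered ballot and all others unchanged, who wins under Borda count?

B

Borda totals with the altered ballot: A 51, B 89, C 48, D 44, E 18.
The winner is unchanged: still B.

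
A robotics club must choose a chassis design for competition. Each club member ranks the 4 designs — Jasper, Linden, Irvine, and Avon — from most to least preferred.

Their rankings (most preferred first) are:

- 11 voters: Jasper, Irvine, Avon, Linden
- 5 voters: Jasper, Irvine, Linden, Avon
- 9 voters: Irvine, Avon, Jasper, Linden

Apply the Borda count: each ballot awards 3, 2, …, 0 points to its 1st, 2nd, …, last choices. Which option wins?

Irvine

Borda scores:
  Jasper: 11·3 + 5·3 + 9·1 = 57
  Linden: 11·0 + 5·1 + 9·0 = 5
  Irvine: 11·2 + 5·2 + 9·3 = 59
  Avon: 11·1 + 5·0 + 9·2 = 29
Irvine has the highest total.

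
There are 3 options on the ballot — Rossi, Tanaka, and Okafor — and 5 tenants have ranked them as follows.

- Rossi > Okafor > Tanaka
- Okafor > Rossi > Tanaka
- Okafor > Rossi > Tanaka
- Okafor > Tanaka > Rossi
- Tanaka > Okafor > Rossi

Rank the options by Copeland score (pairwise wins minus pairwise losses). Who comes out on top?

Okafor

Pairwise results:
  Rossi vs Tanaka: Rossi wins 3–2.
  Rossi vs Okafor: Okafor wins 4–1.
  Tanaka vs Okafor: Okafor wins 4–1.
Copeland scores (wins − losses):
  Rossi: 1 − 1 = 0
  Tanaka: 0 − 2 = -2
  Okafor: 2 − 0 = 2
Okafor has the best Copeland score.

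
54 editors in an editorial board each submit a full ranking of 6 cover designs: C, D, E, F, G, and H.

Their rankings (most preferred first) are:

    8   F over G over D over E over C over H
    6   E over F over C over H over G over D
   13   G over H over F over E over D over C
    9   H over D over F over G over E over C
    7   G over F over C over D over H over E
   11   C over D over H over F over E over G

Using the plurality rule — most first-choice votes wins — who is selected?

First-place vote totals:
  C: 11
  D: 0
  E: 6
  F: 8
  G: 20
  H: 9
G has the most first-place votes.

G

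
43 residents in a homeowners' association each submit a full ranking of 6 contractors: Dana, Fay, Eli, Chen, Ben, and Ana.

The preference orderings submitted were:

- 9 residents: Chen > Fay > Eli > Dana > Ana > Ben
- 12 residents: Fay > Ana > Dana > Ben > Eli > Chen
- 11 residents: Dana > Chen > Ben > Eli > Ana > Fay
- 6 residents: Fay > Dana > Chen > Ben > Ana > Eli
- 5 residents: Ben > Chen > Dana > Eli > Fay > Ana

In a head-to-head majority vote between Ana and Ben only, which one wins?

Ben

Ballots ranking Ana above Ben: 9+12 = 21.
Ballots ranking Ben above Ana: 11+6+5 = 22.
Ben wins the head-to-head, 22–21.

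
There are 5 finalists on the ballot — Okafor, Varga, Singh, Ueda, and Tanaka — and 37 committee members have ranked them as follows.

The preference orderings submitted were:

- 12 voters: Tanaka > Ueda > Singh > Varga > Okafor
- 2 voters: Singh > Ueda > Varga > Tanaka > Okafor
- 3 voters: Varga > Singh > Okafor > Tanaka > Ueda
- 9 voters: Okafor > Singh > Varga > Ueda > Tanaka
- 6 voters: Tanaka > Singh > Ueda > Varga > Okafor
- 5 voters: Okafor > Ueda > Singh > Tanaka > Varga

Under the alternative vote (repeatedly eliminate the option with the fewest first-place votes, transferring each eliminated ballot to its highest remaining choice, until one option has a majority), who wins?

Tanaka

Round 1: Tanaka 18, Okafor 14, Varga 3, Singh 2, Ueda 0. Ueda has the fewest and is eliminated.
Round 2: Tanaka 18, Okafor 14, Varga 3, Singh 2. Singh has the fewest and is eliminated.
Round 3: Tanaka 18, Okafor 14, Varga 5. Varga has the fewest and is eliminated.
Round 4: Tanaka 20, Okafor 17. Tanaka has a majority.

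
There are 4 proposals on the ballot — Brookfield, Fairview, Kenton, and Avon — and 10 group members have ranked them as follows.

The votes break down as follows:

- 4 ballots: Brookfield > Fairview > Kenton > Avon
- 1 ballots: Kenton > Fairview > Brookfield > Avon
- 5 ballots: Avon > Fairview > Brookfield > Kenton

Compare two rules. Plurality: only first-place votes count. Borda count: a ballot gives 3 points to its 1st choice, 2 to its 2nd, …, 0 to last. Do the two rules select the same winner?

No

Plurality first-place counts: Brookfield 4, Fairview 0, Kenton 1, Avon 5 → Avon.
Borda totals: Brookfield 18, Fairview 20, Kenton 7, Avon 15 → Fairview.
The two rules disagree: plurality picks Avon, Borda picks Fairview.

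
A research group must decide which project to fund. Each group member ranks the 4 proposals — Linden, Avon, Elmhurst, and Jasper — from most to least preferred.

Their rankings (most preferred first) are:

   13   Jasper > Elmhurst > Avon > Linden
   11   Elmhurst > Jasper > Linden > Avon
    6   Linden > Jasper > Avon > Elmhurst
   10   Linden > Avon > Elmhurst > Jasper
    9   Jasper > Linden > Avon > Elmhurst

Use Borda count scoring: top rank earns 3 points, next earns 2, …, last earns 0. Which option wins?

Jasper

Borda scores:
  Linden: 13·0 + 11·1 + 6·3 + 10·3 + 9·2 = 77
  Avon: 13·1 + 11·0 + 6·1 + 10·2 + 9·1 = 48
  Elmhurst: 13·2 + 11·3 + 6·0 + 10·1 + 9·0 = 69
  Jasper: 13·3 + 11·2 + 6·2 + 10·0 + 9·3 = 100
Jasper has the highest total.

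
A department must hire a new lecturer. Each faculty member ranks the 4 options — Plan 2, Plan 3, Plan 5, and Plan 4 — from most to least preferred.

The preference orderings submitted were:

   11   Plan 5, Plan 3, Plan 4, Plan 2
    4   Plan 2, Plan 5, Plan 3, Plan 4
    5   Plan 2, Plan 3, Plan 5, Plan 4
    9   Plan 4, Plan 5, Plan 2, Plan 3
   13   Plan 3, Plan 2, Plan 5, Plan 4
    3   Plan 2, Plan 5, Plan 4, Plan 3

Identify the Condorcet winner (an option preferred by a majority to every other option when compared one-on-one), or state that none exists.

No Condorcet winner

Head-to-head results (45 voters total):
Plan 2 vs Plan 3: Plan 3 wins 24–21.
Plan 2 vs Plan 5: Plan 2 wins 25–20.
Plan 2 vs Plan 4: Plan 2 wins 25–20.
Plan 3 vs Plan 5: Plan 5 wins 27–18.
Plan 3 vs Plan 4: Plan 3 wins 33–12.
Plan 5 vs Plan 4: Plan 5 wins 36–9.
No candidate beats all others: Plan 2 beats Plan 5 beats Plan 3 beats Plan 2, a majority cycle.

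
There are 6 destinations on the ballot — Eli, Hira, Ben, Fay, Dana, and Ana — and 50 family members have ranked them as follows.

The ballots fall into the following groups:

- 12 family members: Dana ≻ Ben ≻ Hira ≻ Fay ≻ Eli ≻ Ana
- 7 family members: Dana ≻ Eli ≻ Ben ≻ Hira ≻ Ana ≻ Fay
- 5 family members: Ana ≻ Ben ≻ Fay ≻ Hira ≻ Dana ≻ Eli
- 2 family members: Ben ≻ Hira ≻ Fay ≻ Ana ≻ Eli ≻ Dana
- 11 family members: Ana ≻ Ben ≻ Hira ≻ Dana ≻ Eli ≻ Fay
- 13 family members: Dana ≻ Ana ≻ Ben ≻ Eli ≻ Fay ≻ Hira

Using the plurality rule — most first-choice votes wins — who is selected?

First-place vote totals:
  Eli: 0
  Hira: 0
  Ben: 2
  Fay: 0
  Dana: 32
  Ana: 16
Dana has the most first-place votes.

Dana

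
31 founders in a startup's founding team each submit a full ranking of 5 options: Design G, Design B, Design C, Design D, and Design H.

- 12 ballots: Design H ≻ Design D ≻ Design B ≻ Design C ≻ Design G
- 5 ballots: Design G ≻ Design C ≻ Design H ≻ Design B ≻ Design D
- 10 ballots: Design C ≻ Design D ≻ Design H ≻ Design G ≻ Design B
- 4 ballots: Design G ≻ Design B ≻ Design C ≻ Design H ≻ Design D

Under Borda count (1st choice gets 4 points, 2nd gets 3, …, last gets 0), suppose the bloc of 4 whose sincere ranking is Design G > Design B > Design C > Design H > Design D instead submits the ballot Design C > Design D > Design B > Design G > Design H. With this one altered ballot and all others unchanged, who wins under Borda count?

Design C

Borda totals with the altered ballot: Design G 34, Design B 37, Design C 83, Design D 78, Design H 78.
The switch changes the winner from Design H to Design C.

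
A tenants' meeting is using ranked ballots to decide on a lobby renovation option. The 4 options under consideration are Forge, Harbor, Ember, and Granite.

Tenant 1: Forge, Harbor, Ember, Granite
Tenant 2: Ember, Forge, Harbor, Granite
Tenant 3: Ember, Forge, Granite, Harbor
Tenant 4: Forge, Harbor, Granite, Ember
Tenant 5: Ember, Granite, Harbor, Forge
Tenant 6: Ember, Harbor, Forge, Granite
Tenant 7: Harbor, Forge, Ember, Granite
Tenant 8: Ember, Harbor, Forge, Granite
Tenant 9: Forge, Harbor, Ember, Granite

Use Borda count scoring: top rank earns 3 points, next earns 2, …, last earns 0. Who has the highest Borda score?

Borda scores:
  Forge: 3 + 2 + 2 + 3 + 0 + 1 + 2 + 1 + 3 = 17
  Harbor: 2 + 1 + 0 + 2 + 1 + 2 + 3 + 2 + 2 = 15
  Ember: 1 + 3 + 3 + 0 + 3 + 3 + 1 + 3 + 1 = 18
  Granite: 0 + 0 + 1 + 1 + 2 + 0 + 0 + 0 + 0 = 4
Ember has the highest total.

Ember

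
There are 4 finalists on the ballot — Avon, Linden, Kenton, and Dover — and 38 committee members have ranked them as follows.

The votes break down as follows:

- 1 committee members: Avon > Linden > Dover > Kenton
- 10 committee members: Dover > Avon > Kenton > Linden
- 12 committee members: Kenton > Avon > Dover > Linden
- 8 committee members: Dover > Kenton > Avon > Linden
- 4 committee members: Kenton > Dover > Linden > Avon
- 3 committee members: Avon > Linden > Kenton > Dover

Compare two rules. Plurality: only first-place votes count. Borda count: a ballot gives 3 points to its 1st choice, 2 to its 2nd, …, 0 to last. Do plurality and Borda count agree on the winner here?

Plurality first-place counts: Avon 4, Linden 0, Kenton 16, Dover 18 → Dover.
Borda totals: Avon 64, Linden 12, Kenton 77, Dover 75 → Kenton.
The two rules disagree: plurality picks Dover, Borda picks Kenton.

No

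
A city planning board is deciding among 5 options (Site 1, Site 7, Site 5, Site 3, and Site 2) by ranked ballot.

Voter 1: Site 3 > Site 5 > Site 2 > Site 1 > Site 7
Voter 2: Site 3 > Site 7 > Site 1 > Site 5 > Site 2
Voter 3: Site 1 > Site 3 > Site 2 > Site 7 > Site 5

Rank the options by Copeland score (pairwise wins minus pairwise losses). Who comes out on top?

Pairwise results:
  Site 1 vs Site 7: Site 1 wins 2–1.
  Site 1 vs Site 5: Site 1 wins 2–1.
  Site 1 vs Site 3: Site 3 wins 2–1.
  Site 1 vs Site 2: Site 1 wins 2–1.
  Site 7 vs Site 5: Site 7 wins 2–1.
  Site 7 vs Site 3: Site 3 wins 3–0.
  Site 7 vs Site 2: Site 2 wins 2–1.
  Site 5 vs Site 3: Site 3 wins 3–0.
  Site 5 vs Site 2: Site 5 wins 2–1.
  Site 3 vs Site 2: Site 3 wins 3–0.
Copeland scores (wins − losses):
  Site 1: 3 − 1 = 2
  Site 7: 1 − 3 = -2
  Site 5: 1 − 3 = -2
  Site 3: 4 − 0 = 4
  Site 2: 1 − 3 = -2
Site 3 has the best Copeland score.

Site 3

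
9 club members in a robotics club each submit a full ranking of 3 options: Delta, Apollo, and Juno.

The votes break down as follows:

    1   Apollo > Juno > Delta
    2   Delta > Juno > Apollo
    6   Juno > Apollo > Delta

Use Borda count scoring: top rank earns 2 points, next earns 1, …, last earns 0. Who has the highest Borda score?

Juno

Borda scores:
  Delta: 0 + 2·2 + 6·0 = 4
  Apollo: 2 + 2·0 + 6·1 = 8
  Juno: 1 + 2·1 + 6·2 = 15
Juno has the highest total.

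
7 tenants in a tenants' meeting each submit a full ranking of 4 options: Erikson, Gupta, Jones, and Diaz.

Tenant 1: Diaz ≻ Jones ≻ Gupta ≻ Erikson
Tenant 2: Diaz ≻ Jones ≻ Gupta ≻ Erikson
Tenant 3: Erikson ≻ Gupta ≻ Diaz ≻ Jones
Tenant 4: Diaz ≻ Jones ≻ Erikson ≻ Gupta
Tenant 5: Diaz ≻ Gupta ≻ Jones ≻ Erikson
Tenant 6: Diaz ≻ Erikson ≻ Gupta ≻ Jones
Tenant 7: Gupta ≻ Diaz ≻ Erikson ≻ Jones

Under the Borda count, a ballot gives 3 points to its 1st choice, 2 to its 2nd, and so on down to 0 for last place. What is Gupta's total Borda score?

Borda scores:
  Erikson: 0 + 0 + 3 + 1 + 0 + 2 + 1 = 7
  Gupta: 1 + 1 + 2 + 0 + 2 + 1 + 3 = 10
  Jones: 2 + 2 + 0 + 2 + 1 + 0 + 0 = 7
  Diaz: 3 + 3 + 1 + 3 + 3 + 3 + 2 = 18

10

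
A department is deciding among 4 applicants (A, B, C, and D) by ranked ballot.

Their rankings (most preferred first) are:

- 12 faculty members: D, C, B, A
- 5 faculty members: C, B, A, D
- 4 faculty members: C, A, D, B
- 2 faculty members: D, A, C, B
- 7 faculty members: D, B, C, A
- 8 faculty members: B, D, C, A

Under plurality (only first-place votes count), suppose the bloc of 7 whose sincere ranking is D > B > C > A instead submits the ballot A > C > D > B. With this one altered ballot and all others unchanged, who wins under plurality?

First-place totals with the altered ballot: A 7, B 8, C 9, D 14.
The winner is unchanged: still D.

D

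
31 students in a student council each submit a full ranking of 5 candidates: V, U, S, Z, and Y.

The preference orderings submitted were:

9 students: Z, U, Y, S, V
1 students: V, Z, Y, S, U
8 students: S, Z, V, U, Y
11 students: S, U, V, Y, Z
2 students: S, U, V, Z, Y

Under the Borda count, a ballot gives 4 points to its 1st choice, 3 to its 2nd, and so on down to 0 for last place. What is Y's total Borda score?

Borda scores:
  V: 9·0 + 4 + 8·2 + 11·2 + 2·2 = 46
  U: 9·3 + 0 + 8·1 + 11·3 + 2·3 = 74
  S: 9·1 + 1 + 8·4 + 11·4 + 2·4 = 94
  Z: 9·4 + 3 + 8·3 + 11·0 + 2·1 = 65
  Y: 9·2 + 2 + 8·0 + 11·1 + 2·0 = 31

31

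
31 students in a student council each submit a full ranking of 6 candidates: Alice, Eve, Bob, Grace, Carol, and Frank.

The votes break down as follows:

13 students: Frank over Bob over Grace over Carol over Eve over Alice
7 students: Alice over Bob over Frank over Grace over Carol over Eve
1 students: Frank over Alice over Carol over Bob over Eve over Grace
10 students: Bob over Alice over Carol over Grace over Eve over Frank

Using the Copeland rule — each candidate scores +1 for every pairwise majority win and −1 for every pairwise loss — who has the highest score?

Pairwise results:
  Alice vs Eve: Alice wins 18–13.
  Alice vs Bob: Bob wins 23–8.
  Alice vs Grace: Alice wins 18–13.
  Alice vs Carol: Alice wins 18–13.
  Alice vs Frank: Alice wins 17–14.
  Eve vs Bob: Bob wins 31–0.
  Eve vs Grace: Grace wins 30–1.
  Eve vs Carol: Carol wins 31–0.
  Eve vs Frank: Frank wins 21–10.
  Bob vs Grace: Bob wins 31–0.
  Bob vs Carol: Bob wins 30–1.
  Bob vs Frank: Bob wins 17–14.
  Grace vs Carol: Grace wins 20–11.
  Grace vs Frank: Frank wins 21–10.
  Carol vs Frank: Frank wins 21–10.
Copeland scores (wins − losses):
  Alice: 4 − 1 = 3
  Eve: 0 − 5 = -5
  Bob: 5 − 0 = 5
  Grace: 2 − 3 = -1
  Carol: 1 − 4 = -3
  Frank: 3 − 2 = 1
Bob has the best Copeland score.

Bob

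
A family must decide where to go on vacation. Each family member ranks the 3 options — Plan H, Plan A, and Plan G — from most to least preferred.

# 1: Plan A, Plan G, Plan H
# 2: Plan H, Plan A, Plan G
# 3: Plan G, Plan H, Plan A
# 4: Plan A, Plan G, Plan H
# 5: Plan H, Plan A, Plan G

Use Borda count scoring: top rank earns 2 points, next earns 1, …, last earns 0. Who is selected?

Borda scores:
  Plan H: 0 + 2 + 1 + 0 + 2 = 5
  Plan A: 2 + 1 + 0 + 2 + 1 = 6
  Plan G: 1 + 0 + 2 + 1 + 0 = 4
Plan A has the highest total.

Plan A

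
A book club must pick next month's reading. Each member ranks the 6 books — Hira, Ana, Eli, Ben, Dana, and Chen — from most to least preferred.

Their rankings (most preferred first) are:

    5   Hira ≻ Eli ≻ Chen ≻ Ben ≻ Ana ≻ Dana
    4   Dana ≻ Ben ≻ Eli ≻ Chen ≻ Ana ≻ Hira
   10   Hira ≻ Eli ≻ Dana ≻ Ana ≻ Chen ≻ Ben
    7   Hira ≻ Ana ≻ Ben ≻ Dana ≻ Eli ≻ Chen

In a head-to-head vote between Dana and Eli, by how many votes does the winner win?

Ballots ranking Dana above Eli: 4+7 = 11.
Ballots ranking Eli above Dana: 5+10 = 15.
Eli wins 15–11, a margin of 4.

4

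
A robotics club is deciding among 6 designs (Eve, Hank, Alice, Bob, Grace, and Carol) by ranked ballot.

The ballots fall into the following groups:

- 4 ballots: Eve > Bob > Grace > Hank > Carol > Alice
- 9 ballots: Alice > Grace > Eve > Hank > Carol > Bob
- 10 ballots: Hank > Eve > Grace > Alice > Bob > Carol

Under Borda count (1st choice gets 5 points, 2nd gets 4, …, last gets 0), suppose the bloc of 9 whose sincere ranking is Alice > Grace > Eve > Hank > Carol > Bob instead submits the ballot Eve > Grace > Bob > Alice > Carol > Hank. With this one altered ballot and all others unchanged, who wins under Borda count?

Borda totals with the altered ballot: Eve 105, Hank 58, Alice 38, Bob 53, Grace 78, Carol 13.
The winner is unchanged: still Eve.

Eve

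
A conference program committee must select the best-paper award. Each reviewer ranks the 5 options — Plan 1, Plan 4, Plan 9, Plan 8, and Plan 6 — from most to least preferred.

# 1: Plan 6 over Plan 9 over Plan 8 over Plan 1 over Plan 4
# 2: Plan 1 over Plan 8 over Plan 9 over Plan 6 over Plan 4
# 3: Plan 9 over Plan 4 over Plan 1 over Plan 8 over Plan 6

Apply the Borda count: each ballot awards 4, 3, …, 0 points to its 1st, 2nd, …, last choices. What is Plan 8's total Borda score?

6

Borda scores:
  Plan 1: 1 + 4 + 2 = 7
  Plan 4: 0 + 0 + 3 = 3
  Plan 9: 3 + 2 + 4 = 9
  Plan 8: 2 + 3 + 1 = 6
  Plan 6: 4 + 1 + 0 = 5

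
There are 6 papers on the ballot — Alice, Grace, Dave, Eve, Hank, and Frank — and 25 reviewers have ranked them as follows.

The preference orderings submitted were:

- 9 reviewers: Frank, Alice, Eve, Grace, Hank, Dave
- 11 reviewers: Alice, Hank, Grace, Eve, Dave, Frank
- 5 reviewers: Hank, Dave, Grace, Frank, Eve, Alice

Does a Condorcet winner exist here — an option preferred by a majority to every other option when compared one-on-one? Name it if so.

Head-to-head results (25 voters total):
Alice vs Grace: Alice wins 20–5.
Alice vs Dave: Alice wins 20–5.
Alice vs Eve: Alice wins 20–5.
Alice vs Hank: Alice wins 20–5.
Alice vs Frank: Frank wins 14–11.
Grace vs Dave: Grace wins 20–5.
Grace vs Eve: Grace wins 16–9.
Grace vs Hank: Hank wins 16–9.
Grace vs Frank: Grace wins 16–9.
Dave vs Eve: Eve wins 20–5.
Dave vs Hank: Hank wins 25–0.
Dave vs Frank: Dave wins 16–9.
Eve vs Hank: Hank wins 16–9.
Eve vs Frank: Frank wins 14–11.
Hank vs Frank: Hank wins 16–9.
No candidate beats all others: Alice beats Grace beats Frank beats Alice, a majority cycle.

None — there is no Condorcet winner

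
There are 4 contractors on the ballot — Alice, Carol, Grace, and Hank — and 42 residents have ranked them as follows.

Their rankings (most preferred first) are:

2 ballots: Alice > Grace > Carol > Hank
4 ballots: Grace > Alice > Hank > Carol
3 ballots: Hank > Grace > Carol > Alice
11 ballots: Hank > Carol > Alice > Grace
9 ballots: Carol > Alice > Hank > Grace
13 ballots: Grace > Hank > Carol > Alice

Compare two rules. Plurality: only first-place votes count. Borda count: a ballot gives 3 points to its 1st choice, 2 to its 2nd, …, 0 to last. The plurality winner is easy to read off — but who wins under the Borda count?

Hank

Plurality first-place counts: Alice 2, Carol 9, Grace 17, Hank 14 → Grace.
Borda totals: Alice 43, Carol 67, Grace 61, Hank 81 → Hank.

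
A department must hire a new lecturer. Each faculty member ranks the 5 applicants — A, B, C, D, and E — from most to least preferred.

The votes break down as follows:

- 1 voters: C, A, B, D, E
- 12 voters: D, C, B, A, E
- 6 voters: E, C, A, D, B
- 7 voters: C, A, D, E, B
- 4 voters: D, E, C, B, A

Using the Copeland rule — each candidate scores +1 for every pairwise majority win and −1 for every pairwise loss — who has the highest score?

Pairwise results:
  A vs B: B wins 16–14.
  A vs C: C wins 30–0.
  A vs D: D wins 16–14.
  A vs E: A wins 20–10.
  B vs C: C wins 30–0.
  B vs D: D wins 29–1.
  B vs E: E wins 17–13.
  C vs D: D wins 16–14.
  C vs E: C wins 20–10.
  D vs E: D wins 24–6.
Copeland scores (wins − losses):
  A: 1 − 3 = -2
  B: 1 − 3 = -2
  C: 3 − 1 = 2
  D: 4 − 0 = 4
  E: 1 − 3 = -2
D has the best Copeland score.

D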